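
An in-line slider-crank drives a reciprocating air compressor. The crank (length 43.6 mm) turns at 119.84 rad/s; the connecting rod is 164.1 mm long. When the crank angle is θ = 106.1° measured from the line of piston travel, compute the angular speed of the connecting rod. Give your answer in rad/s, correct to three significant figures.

9.13

ω = 119.8 rad/s
The rod makes angle φ with the slider axis where L sinφ = r sinθ; differentiating, L cosφ·φ̇ = r ω cosθ.
L cosφ = √(L² − r² sin²θ) = 0.15866 m.
|ω_rod| = r ω |cosθ| / √(L² − r² sin²θ) = 0.0436·119.8·0.27731/0.15866 = 9.1324 rad/s.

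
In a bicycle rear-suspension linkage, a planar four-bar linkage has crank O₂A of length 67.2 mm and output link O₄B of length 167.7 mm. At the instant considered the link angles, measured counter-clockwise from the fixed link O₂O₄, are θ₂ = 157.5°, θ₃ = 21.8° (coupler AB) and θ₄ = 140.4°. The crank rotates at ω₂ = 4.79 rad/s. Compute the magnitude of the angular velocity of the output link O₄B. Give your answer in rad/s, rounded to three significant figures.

1.53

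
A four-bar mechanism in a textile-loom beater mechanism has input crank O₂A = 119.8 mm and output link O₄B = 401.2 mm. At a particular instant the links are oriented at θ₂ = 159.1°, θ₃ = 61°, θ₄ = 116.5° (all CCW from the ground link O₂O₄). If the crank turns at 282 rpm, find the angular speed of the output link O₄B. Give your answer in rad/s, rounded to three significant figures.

ω₂ = 29.53 rad/s (from 282 rpm).
Differentiating the loop-closure r₂e^{iθ₂}+r₃e^{iθ₃}=r₁+r₄e^{iθ₄} gives r₂ω₂e^{iθ₂}+r₃ω₃e^{iθ₃}=r₄ω₄e^{iθ₄}.
Eliminating the other unknown: ω₄ = r₂ω₂ sin(θ₂−θ₃) / [r₄ sin(θ₄−θ₃)].
Numerator sine = +0.99002; denominator sine = +0.82413.
Result = 0.1198·29.53·(+0.99002) / (0.4012·(+0.82413)) = +10.593 rad/s; magnitude 10.593 rad/s.

10.6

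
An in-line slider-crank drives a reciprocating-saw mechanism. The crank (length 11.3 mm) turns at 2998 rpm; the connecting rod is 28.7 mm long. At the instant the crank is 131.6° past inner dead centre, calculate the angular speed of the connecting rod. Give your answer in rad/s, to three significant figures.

ω = 313.9 rad/s (converted from 2998 rpm).
The rod makes angle φ with the slider axis where L sinφ = r sinθ; differentiating, L cosφ·φ̇ = r ω cosθ.
L cosφ = √(L² − r² sin²θ) = 0.027428 m.
|ω_rod| = r ω |cosθ| / √(L² − r² sin²θ) = 0.0113·313.9·0.66393/0.027428 = 85.875 rad/s.

85.9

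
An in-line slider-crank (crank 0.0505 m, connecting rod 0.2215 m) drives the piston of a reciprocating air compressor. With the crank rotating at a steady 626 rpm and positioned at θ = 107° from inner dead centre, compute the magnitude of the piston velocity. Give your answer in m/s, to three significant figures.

2.95

ω = 2π·626/60 = 65.55 rad/s
For an in-line slider-crank, x = r cosθ + √(L² − r² sin²θ), so v = −rω sinθ·[1 + r cosθ/√(L² − r² sin²θ)].
With r = 0.0505 m, L = 0.2215 m, θ = 107°: √(L² − r² sin²θ) = 0.21617 m.
v = −0.0505·65.55·0.95630·[1 + 0.0505·-0.29237/0.21617] = -2.9496 m/s.
|v| = 2.9496 m/s.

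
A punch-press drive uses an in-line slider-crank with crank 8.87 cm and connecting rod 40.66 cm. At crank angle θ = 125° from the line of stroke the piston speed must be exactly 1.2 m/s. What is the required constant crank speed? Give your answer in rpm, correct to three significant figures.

181

For an in-line slider-crank, |v_piston| = rω|sinθ|·[1 + r cosθ/√(L² − r² sin²θ)].
With r = 0.0887 m, L = 0.4066 m, θ = 125°: the bracketed kinematic factor |dx/dθ| = 0.063419 m.
ω = v/|dx/dθ| = 1.2/0.063419 = 18.922 rad/s.
N = 60ω/(2π) = 180.69 rpm.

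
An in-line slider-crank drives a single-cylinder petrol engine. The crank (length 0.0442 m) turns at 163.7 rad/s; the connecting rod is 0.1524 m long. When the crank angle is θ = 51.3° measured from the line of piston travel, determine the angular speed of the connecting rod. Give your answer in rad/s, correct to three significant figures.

ω = 163.7 rad/s
The rod makes angle φ with the slider axis where L sinφ = r sinθ; differentiating, L cosφ·φ̇ = r ω cosθ.
L cosφ = √(L² − r² sin²θ) = 0.14844 m.
|ω_rod| = r ω |cosθ| / √(L² − r² sin²θ) = 0.0442·163.7·0.62524/0.14844 = 30.476 rad/s.

30.5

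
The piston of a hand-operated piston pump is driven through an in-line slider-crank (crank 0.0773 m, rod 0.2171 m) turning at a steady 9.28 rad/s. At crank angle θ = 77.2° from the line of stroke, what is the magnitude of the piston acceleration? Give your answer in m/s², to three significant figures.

0.788

ω = 9.28 rad/s
x(θ) = r cosθ + √(L² − r² sin²θ); with ω constant, a = ω²·d²x/dθ².
d²x/dθ² = −r cosθ − r²(cos2θ)/√u − r⁴ sin²2θ/(4u^{3/2}),  u = L² − r² sin²θ = 0.0414504 m².
Substituting r = 0.0773 m, L = 0.2171 m, θ = 77.2°: d²x/dθ² = +0.0091448 m.
a = ω²·d²x/dθ² = (9.28)²·(+0.0091448) = +0.78753 m/s²;  |a| = 0.78753 m/s².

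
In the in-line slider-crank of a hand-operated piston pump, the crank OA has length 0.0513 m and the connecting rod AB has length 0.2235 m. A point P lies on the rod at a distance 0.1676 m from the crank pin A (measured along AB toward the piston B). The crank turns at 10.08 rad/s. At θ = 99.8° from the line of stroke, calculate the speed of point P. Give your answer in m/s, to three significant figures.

ω = 10.08 rad/s.  Crank-pin speed |V_A| = rω = 0.5171 m/s, perpendicular to OA.
Rod angle: sinφ = −(r/L) sinθ ⇒ φ = -13.072°; ω_rod = −rω cosθ/√(L²−r²sin²θ) = +0.40428 rad/s.
V_P = V_A + ω_rod × AP, with AP = 0.1676 m along the rod.
Components: V_Px = −rω sinθ − a·ω_rod·sinφ = -0.49423 m/s;  V_Py = rω cosθ + a·ω_rod·cosφ = -0.022014 m/s.
|V_P| = √(V_Px² + V_Py²) = 0.49472 m/s.

0.495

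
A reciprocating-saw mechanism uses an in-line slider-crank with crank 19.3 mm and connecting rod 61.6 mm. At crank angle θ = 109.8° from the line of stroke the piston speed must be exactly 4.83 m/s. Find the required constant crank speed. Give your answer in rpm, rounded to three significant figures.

For an in-line slider-crank, |v_piston| = rω|sinθ|·[1 + r cosθ/√(L² − r² sin²θ)].
With r = 0.0193 m, L = 0.0616 m, θ = 109.8°: the bracketed kinematic factor |dx/dθ| = 0.016142 m.
ω = v/|dx/dθ| = 4.83/0.016142 = 299.22 rad/s.
N = 60ω/(2π) = 2857.3 rpm.

2860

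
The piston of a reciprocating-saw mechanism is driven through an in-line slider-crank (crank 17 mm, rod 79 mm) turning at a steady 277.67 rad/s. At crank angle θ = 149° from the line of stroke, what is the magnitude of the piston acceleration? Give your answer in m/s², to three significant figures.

988

ω = 277.7 rad/s
x(θ) = r cosθ + √(L² − r² sin²θ); with ω constant, a = ω²·d²x/dθ².
d²x/dθ² = −r cosθ − r²(cos2θ)/√u − r⁴ sin²2θ/(4u^{3/2}),  u = L² − r² sin²θ = 0.00616434 m².
Substituting r = 0.017 m, L = 0.079 m, θ = 149°: d²x/dθ² = +0.01281 m.
a = ω²·d²x/dθ² = (277.7)²·(+0.01281) = +987.67 m/s²;  |a| = 987.67 m/s².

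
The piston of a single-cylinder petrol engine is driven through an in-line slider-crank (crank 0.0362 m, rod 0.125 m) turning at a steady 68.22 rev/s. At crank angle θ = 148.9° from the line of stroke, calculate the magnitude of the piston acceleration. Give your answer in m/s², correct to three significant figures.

ω = 2π·68.2 = 428.6 rad/s
x(θ) = r cosθ + √(L² − r² sin²θ); with ω constant, a = ω²·d²x/dθ².
d²x/dθ² = −r cosθ − r²(cos2θ)/√u − r⁴ sin²2θ/(4u^{3/2}),  u = L² − r² sin²θ = 0.0152754 m².
Substituting r = 0.0362 m, L = 0.125 m, θ = 148.9°: d²x/dθ² = +0.025874 m.
a = ω²·d²x/dθ² = (428.6)²·(+0.025874) = +4753.8 m/s²;  |a| = 4753.8 m/s².

4750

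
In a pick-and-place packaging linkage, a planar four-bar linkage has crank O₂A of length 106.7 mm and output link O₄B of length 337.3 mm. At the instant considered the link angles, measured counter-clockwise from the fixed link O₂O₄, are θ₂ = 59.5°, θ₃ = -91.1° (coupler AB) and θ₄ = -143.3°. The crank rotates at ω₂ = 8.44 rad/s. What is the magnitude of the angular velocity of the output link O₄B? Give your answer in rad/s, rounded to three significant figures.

ω₂ = 8.44 rad/s
Differentiating the loop-closure r₂e^{iθ₂}+r₃e^{iθ₃}=r₁+r₄e^{iθ₄} gives r₂ω₂e^{iθ₂}+r₃ω₃e^{iθ₃}=r₄ω₄e^{iθ₄}.
Eliminating the other unknown: ω₄ = r₂ω₂ sin(θ₂−θ₃) / [r₄ sin(θ₄−θ₃)].
Numerator sine = +0.49090; denominator sine = -0.79016.
Result = 0.1067·8.44·(+0.49090) / (0.3373·(-0.79016)) = -1.6587 rad/s; magnitude 1.6587 rad/s.

1.66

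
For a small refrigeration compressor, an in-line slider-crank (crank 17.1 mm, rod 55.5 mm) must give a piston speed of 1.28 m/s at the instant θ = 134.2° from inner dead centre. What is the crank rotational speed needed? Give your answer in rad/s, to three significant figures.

134

For an in-line slider-crank, |v_piston| = rω|sinθ|·[1 + r cosθ/√(L² − r² sin²θ)].
With r = 0.0171 m, L = 0.0555 m, θ = 134.2°: the bracketed kinematic factor |dx/dθ| = 0.0095592 m.
ω = v/|dx/dθ| = 1.28/0.0095592 = 133.9 rad/s.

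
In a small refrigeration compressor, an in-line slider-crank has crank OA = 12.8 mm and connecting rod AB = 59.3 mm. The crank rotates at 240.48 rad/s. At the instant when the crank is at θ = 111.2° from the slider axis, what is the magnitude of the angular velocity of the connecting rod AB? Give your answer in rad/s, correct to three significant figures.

19.2

ω = 240.5 rad/s
The rod makes angle φ with the slider axis where L sinφ = r sinθ; differentiating, L cosφ·φ̇ = r ω cosθ.
L cosφ = √(L² − r² sin²θ) = 0.058087 m.
|ω_rod| = r ω |cosθ| / √(L² − r² sin²θ) = 0.0128·240.5·0.36162/0.058087 = 19.163 rad/s.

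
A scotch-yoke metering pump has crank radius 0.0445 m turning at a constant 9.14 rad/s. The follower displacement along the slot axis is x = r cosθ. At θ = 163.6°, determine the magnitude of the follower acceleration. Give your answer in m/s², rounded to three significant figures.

3.57

ω = 9.14 rad/s
x = r cosθ ⇒ ẍ = −rω² cosθ (ω constant).
|a| = rω²|cosθ| = 0.0445·(9.14)²·|cos 163.6°| = 3.5663 m/s².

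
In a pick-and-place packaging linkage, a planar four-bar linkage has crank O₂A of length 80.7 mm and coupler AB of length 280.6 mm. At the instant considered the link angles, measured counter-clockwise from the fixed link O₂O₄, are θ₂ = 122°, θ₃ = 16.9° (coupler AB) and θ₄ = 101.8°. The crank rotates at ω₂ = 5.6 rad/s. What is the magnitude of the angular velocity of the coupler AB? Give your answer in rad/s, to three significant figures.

0.558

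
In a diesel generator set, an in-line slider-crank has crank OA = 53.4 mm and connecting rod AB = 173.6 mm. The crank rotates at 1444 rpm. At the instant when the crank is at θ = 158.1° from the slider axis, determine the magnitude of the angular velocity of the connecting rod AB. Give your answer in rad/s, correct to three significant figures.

ω = 151.2 rad/s (converted from 1444 rpm).
The rod makes angle φ with the slider axis where L sinφ = r sinθ; differentiating, L cosφ·φ̇ = r ω cosθ.
L cosφ = √(L² − r² sin²θ) = 0.17245 m.
|ω_rod| = r ω |cosθ| / √(L² − r² sin²θ) = 0.0534·151.2·0.92784/0.17245 = 43.445 rad/s.

43.4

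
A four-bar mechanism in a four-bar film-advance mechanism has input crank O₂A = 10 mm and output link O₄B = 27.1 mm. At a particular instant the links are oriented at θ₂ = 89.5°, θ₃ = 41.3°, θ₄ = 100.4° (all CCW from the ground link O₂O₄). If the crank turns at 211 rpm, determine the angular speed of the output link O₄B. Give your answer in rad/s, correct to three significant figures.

ω₂ = 22.1 rad/s (from 211 rpm).
Differentiating the loop-closure r₂e^{iθ₂}+r₃e^{iθ₃}=r₁+r₄e^{iθ₄} gives r₂ω₂e^{iθ₂}+r₃ω₃e^{iθ₃}=r₄ω₄e^{iθ₄}.
Eliminating the other unknown: ω₄ = r₂ω₂ sin(θ₂−θ₃) / [r₄ sin(θ₄−θ₃)].
Numerator sine = +0.74548; denominator sine = +0.85806.
Result = 0.01·22.1·(+0.74548) / (0.0271·(+0.85806)) = +7.0836 rad/s; magnitude 7.0836 rad/s.

7.08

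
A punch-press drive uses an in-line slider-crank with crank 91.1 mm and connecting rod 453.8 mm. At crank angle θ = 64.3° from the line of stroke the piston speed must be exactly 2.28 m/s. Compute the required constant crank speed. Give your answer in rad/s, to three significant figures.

25.5

For an in-line slider-crank, |v_piston| = rω|sinθ|·[1 + r cosθ/√(L² − r² sin²θ)].
With r = 0.0911 m, L = 0.4538 m, θ = 64.3°: the bracketed kinematic factor |dx/dθ| = 0.089354 m.
ω = v/|dx/dθ| = 2.28/0.089354 = 25.516 rad/s.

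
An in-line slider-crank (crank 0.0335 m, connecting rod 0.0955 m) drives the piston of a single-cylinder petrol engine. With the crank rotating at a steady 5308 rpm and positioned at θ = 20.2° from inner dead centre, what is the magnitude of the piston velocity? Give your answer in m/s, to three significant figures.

ω = 2π·5308/60 = 555.9 rad/s
For an in-line slider-crank, x = r cosθ + √(L² − r² sin²θ), so v = −rω sinθ·[1 + r cosθ/√(L² − r² sin²θ)].
With r = 0.0335 m, L = 0.0955 m, θ = 20.2°: √(L² − r² sin²θ) = 0.094797 m.
v = −0.0335·555.9·0.34530·[1 + 0.0335·0.93849/0.094797] = -8.5623 m/s.
|v| = 8.5623 m/s.

8.56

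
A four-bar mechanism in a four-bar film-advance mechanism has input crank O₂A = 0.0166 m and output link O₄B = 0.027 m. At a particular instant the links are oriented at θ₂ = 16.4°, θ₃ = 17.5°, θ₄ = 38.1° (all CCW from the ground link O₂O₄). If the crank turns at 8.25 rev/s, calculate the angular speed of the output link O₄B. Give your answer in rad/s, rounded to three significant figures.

ω₂ = 51.84 rad/s (from 8.25 rev/s).
Differentiating the loop-closure r₂e^{iθ₂}+r₃e^{iθ₃}=r₁+r₄e^{iθ₄} gives r₂ω₂e^{iθ₂}+r₃ω₃e^{iθ₃}=r₄ω₄e^{iθ₄}.
Eliminating the other unknown: ω₄ = r₂ω₂ sin(θ₂−θ₃) / [r₄ sin(θ₄−θ₃)].
Numerator sine = -0.01920; denominator sine = +0.35184.
Result = 0.0166·51.84·(-0.01920) / (0.027·(+0.35184)) = -1.7389 rad/s; magnitude 1.7389 rad/s.

1.74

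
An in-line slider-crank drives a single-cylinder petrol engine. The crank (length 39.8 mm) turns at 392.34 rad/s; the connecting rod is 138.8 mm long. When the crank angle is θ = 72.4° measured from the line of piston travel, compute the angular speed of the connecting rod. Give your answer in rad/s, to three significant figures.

35.4

ω = 392.3 rad/s
The rod makes angle φ with the slider axis where L sinφ = r sinθ; differentiating, L cosφ·φ̇ = r ω cosθ.
L cosφ = √(L² − r² sin²θ) = 0.13351 m.
|ω_rod| = r ω |cosθ| / √(L² − r² sin²θ) = 0.0398·392.3·0.30237/0.13351 = 35.363 rad/s.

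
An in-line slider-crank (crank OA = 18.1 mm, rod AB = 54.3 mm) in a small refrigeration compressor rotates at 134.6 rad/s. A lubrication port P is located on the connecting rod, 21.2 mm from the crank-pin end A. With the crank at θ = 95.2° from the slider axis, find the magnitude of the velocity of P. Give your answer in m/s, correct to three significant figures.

2.40

ω = 134.6 rad/s.  Crank-pin speed |V_A| = rω = 2.4363 m/s, perpendicular to OA.
Rod angle: sinφ = −(r/L) sinθ ⇒ φ = -19.388°; ω_rod = −rω cosθ/√(L²−r²sin²θ) = +4.3108 rad/s.
V_P = V_A + ω_rod × AP, with AP = 0.0212 m along the rod.
Components: V_Px = −rω sinθ − a·ω_rod·sinφ = -2.3959 m/s;  V_Py = rω cosθ + a·ω_rod·cosφ = -0.1346 m/s.
|V_P| = √(V_Px² + V_Py²) = 2.3997 m/s.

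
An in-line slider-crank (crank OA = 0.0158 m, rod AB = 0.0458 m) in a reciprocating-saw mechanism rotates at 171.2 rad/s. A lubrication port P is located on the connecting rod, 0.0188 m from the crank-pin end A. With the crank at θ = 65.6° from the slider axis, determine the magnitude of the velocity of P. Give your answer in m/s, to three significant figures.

ω = 171.2 rad/s.  Crank-pin speed |V_A| = rω = 2.705 m/s, perpendicular to OA.
Rod angle: sinφ = −(r/L) sinθ ⇒ φ = -18.310°; ω_rod = −rω cosθ/√(L²−r²sin²θ) = -25.699 rad/s.
V_P = V_A + ω_rod × AP, with AP = 0.0188 m along the rod.
Components: V_Px = −rω sinθ − a·ω_rod·sinφ = -2.6152 m/s;  V_Py = rω cosθ + a·ω_rod·cosφ = +0.65875 m/s.
|V_P| = √(V_Px² + V_Py²) = 2.6968 m/s.

2.70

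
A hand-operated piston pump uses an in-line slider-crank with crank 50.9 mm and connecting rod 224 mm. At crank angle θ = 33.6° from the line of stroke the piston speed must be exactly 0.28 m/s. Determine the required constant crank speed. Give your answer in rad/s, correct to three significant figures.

For an in-line slider-crank, |v_piston| = rω|sinθ|·[1 + r cosθ/√(L² − r² sin²θ)].
With r = 0.0509 m, L = 0.224 m, θ = 33.6°: the bracketed kinematic factor |dx/dθ| = 0.033541 m.
ω = v/|dx/dθ| = 0.28/0.033541 = 8.3479 rad/s.

8.35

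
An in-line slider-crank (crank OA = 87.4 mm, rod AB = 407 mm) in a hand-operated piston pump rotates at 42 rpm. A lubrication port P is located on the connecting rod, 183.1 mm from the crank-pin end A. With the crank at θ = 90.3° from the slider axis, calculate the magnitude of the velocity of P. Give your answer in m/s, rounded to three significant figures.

0.384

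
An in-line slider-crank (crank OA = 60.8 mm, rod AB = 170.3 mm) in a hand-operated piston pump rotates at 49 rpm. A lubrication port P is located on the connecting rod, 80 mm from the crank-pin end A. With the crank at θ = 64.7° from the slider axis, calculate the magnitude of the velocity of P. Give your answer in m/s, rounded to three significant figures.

0.312

ω = 5.131 rad/s.  Crank-pin speed |V_A| = rω = 0.31198 m/s, perpendicular to OA.
Rod angle: sinφ = −(r/L) sinθ ⇒ φ = -18.831°; ω_rod = −rω cosθ/√(L²−r²sin²θ) = -0.82717 rad/s.
V_P = V_A + ω_rod × AP, with AP = 0.08 m along the rod.
Components: V_Px = −rω sinθ − a·ω_rod·sinφ = -0.30342 m/s;  V_Py = rω cosθ + a·ω_rod·cosφ = +0.070696 m/s.
|V_P| = √(V_Px² + V_Py²) = 0.31154 m/s.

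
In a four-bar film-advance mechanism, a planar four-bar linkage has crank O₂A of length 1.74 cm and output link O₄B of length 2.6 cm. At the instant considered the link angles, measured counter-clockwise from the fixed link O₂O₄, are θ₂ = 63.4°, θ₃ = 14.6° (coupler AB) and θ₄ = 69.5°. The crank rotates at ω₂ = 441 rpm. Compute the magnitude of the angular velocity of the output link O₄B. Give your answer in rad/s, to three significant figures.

28.4

ω₂ = 46.18 rad/s (from 441 rpm).
Differentiating the loop-closure r₂e^{iθ₂}+r₃e^{iθ₃}=r₁+r₄e^{iθ₄} gives r₂ω₂e^{iθ₂}+r₃ω₃e^{iθ₃}=r₄ω₄e^{iθ₄}.
Eliminating the other unknown: ω₄ = r₂ω₂ sin(θ₂−θ₃) / [r₄ sin(θ₄−θ₃)].
Numerator sine = +0.75241; denominator sine = +0.81815.
Result = 0.0174·46.18·(+0.75241) / (0.026·(+0.81815)) = +28.423 rad/s; magnitude 28.423 rad/s.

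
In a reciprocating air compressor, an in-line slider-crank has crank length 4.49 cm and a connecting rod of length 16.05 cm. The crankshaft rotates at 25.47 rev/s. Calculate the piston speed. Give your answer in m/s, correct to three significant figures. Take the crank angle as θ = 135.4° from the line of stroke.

ω = 2π·25.5 = 160 rad/s
For an in-line slider-crank, x = r cosθ + √(L² − r² sin²θ), so v = −rω sinθ·[1 + r cosθ/√(L² − r² sin²θ)].
With r = 0.0449 m, L = 0.1605 m, θ = 135.4°: √(L² − r² sin²θ) = 0.15737 m.
v = −0.0449·160·0.70215·[1 + 0.0449·-0.71203/0.15737] = -4.0204 m/s.
|v| = 4.0204 m/s.

4.02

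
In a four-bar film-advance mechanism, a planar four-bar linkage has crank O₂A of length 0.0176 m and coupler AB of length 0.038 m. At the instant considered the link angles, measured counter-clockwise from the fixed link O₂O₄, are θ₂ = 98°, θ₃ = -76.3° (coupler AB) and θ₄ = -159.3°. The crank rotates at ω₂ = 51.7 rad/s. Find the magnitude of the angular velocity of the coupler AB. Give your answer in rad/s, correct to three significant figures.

23.5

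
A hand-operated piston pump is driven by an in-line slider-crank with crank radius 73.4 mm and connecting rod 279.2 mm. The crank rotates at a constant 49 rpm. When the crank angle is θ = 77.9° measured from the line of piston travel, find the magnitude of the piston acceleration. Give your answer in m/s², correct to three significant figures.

ω = 2π·49/60 = 5.131 rad/s
x(θ) = r cosθ + √(L² − r² sin²θ); with ω constant, a = ω²·d²x/dθ².
d²x/dθ² = −r cosθ − r²(cos2θ)/√u − r⁴ sin²2θ/(4u^{3/2}),  u = L² − r² sin²θ = 0.0728018 m².
Substituting r = 0.0734 m, L = 0.2792 m, θ = 77.9°: d²x/dθ² = +0.0027646 m.
a = ω²·d²x/dθ² = (5.131)²·(+0.0027646) = +0.072791 m/s²;  |a| = 0.072791 m/s².

0.0728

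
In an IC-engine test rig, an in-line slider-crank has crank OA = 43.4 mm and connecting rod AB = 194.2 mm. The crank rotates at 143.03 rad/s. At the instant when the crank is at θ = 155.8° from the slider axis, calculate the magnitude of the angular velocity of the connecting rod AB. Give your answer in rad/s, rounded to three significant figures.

29.3

ω = 143 rad/s
The rod makes angle φ with the slider axis where L sinφ = r sinθ; differentiating, L cosφ·φ̇ = r ω cosθ.
L cosφ = √(L² − r² sin²θ) = 0.19338 m.
|ω_rod| = r ω |cosθ| / √(L² − r² sin²θ) = 0.0434·143·0.91212/0.19338 = 29.279 rad/s.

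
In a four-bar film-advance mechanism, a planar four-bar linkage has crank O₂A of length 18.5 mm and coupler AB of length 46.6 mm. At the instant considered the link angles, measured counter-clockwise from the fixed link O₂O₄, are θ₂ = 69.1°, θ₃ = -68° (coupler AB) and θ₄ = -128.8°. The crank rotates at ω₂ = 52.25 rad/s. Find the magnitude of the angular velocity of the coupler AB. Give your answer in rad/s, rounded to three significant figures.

ω₂ = 52.25 rad/s
Differentiating the loop-closure r₂e^{iθ₂}+r₃e^{iθ₃}=r₁+r₄e^{iθ₄} gives r₂ω₂e^{iθ₂}+r₃ω₃e^{iθ₃}=r₄ω₄e^{iθ₄}.
Eliminating the other unknown: ω₃ = r₂ω₂ sin(θ₄−θ₂) / [r₃ sin(θ₃−θ₄)].
Numerator sine = +0.30736; denominator sine = +0.87292.
Result = 0.0185·52.25·(+0.30736) / (0.0466·(+0.87292)) = +7.3036 rad/s; magnitude 7.3036 rad/s.

7.30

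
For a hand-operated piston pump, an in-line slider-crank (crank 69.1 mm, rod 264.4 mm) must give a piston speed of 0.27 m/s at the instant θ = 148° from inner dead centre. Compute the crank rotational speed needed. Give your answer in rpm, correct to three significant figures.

90.7

For an in-line slider-crank, |v_piston| = rω|sinθ|·[1 + r cosθ/√(L² − r² sin²θ)].
With r = 0.0691 m, L = 0.2644 m, θ = 148°: the bracketed kinematic factor |dx/dθ| = 0.028423 m.
ω = v/|dx/dθ| = 0.27/0.028423 = 9.4994 rad/s.
N = 60ω/(2π) = 90.713 rpm.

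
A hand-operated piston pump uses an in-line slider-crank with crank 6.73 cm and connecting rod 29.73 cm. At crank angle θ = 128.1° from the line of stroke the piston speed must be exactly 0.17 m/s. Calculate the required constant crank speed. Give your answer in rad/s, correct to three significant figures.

3.74

For an in-line slider-crank, |v_piston| = rω|sinθ|·[1 + r cosθ/√(L² − r² sin²θ)].
With r = 0.0673 m, L = 0.2973 m, θ = 128.1°: the bracketed kinematic factor |dx/dθ| = 0.045443 m.
ω = v/|dx/dθ| = 0.17/0.045443 = 3.741 rad/s.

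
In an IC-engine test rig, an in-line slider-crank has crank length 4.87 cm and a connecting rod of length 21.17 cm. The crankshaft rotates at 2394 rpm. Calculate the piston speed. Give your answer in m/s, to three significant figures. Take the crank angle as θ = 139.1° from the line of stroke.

6.59

ω = 2π·2394/60 = 250.7 rad/s
For an in-line slider-crank, x = r cosθ + √(L² − r² sin²θ), so v = −rω sinθ·[1 + r cosθ/√(L² − r² sin²θ)].
With r = 0.0487 m, L = 0.2117 m, θ = 139.1°: √(L² − r² sin²θ) = 0.20928 m.
v = −0.0487·250.7·0.65474·[1 + 0.0487·-0.75585/0.20928] = -6.5878 m/s.
|v| = 6.5878 m/s.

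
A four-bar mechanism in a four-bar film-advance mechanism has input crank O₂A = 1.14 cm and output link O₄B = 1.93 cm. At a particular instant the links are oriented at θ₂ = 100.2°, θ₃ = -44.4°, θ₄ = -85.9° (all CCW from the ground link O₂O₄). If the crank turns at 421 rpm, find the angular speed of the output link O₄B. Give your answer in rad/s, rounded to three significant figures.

22.8

ω₂ = 44.09 rad/s (from 421 rpm).
Differentiating the loop-closure r₂e^{iθ₂}+r₃e^{iθ₃}=r₁+r₄e^{iθ₄} gives r₂ω₂e^{iθ₂}+r₃ω₃e^{iθ₃}=r₄ω₄e^{iθ₄}.
Eliminating the other unknown: ω₄ = r₂ω₂ sin(θ₂−θ₃) / [r₄ sin(θ₄−θ₃)].
Numerator sine = +0.57928; denominator sine = -0.66262.
Result = 0.0114·44.09·(+0.57928) / (0.0193·(-0.66262)) = -22.766 rad/s; magnitude 22.766 rad/s.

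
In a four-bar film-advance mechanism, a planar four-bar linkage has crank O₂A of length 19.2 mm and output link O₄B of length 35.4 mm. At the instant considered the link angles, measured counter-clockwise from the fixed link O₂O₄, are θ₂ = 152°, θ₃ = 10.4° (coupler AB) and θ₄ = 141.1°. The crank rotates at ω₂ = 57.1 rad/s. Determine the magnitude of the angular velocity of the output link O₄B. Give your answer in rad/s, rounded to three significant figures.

25.4

ω₂ = 57.1 rad/s
Differentiating the loop-closure r₂e^{iθ₂}+r₃e^{iθ₃}=r₁+r₄e^{iθ₄} gives r₂ω₂e^{iθ₂}+r₃ω₃e^{iθ₃}=r₄ω₄e^{iθ₄}.
Eliminating the other unknown: ω₄ = r₂ω₂ sin(θ₂−θ₃) / [r₄ sin(θ₄−θ₃)].
Numerator sine = +0.62115; denominator sine = +0.75813.
Result = 0.0192·57.1·(+0.62115) / (0.0354·(+0.75813)) = +25.374 rad/s; magnitude 25.374 rad/s.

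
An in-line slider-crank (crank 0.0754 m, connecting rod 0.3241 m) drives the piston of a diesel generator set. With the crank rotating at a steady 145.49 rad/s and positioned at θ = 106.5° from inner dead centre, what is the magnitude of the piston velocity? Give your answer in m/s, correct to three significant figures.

9.81

ω = 145.5 rad/s
For an in-line slider-crank, x = r cosθ + √(L² − r² sin²θ), so v = −rω sinθ·[1 + r cosθ/√(L² − r² sin²θ)].
With r = 0.0754 m, L = 0.3241 m, θ = 106.5°: √(L² − r² sin²θ) = 0.31593 m.
v = −0.0754·145.5·0.95882·[1 + 0.0754·-0.28402/0.31593] = -9.8053 m/s.
|v| = 9.8053 m/s.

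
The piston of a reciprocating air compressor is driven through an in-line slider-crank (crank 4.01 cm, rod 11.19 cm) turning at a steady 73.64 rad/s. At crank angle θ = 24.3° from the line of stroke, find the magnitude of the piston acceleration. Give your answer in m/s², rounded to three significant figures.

ω = 73.64 rad/s
x(θ) = r cosθ + √(L² − r² sin²θ); with ω constant, a = ω²·d²x/dθ².
d²x/dθ² = −r cosθ − r²(cos2θ)/√u − r⁴ sin²2θ/(4u^{3/2}),  u = L² − r² sin²θ = 0.0122493 m².
Substituting r = 0.0401 m, L = 0.1119 m, θ = 24.3°: d²x/dθ² = -0.046424 m.
a = ω²·d²x/dθ² = (73.64)²·(-0.046424) = -251.75 m/s²;  |a| = 251.75 m/s².

252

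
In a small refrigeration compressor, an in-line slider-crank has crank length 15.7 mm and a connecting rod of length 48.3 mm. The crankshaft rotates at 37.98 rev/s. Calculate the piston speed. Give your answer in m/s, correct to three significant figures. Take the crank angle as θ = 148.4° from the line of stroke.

ω = 2π·38 = 238.6 rad/s
For an in-line slider-crank, x = r cosθ + √(L² − r² sin²θ), so v = −rω sinθ·[1 + r cosθ/√(L² − r² sin²θ)].
With r = 0.0157 m, L = 0.0483 m, θ = 148.4°: √(L² − r² sin²θ) = 0.047594 m.
v = −0.0157·238.6·0.52399·[1 + 0.0157·-0.85173/0.047594] = -1.4116 m/s.
|v| = 1.4116 m/s.

1.41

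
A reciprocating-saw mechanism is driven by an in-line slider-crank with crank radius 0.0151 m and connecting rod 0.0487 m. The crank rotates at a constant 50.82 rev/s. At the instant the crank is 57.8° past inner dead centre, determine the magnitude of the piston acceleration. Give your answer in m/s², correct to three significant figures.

617

ω = 2π·50.8 = 319.3 rad/s
x(θ) = r cosθ + √(L² − r² sin²θ); with ω constant, a = ω²·d²x/dθ².
d²x/dθ² = −r cosθ − r²(cos2θ)/√u − r⁴ sin²2θ/(4u^{3/2}),  u = L² − r² sin²θ = 0.00220843 m².
Substituting r = 0.0151 m, L = 0.0487 m, θ = 57.8°: d²x/dθ² = -0.0060518 m.
a = ω²·d²x/dθ² = (319.3)²·(-0.0060518) = -617.05 m/s²;  |a| = 617.05 m/s².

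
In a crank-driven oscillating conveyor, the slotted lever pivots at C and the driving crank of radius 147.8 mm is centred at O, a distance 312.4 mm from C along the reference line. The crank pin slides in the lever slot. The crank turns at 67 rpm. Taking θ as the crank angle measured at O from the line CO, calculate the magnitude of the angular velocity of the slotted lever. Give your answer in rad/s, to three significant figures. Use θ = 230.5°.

0.870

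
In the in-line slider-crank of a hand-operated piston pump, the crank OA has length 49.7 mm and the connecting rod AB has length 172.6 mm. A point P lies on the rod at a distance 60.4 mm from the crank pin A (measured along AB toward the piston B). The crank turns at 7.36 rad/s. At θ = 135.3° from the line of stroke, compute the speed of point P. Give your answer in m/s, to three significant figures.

ω = 7.36 rad/s.  Crank-pin speed |V_A| = rω = 0.36579 m/s, perpendicular to OA.
Rod angle: sinφ = −(r/L) sinθ ⇒ φ = -11.686°; ω_rod = −rω cosθ/√(L²−r²sin²θ) = +1.5383 rad/s.
V_P = V_A + ω_rod × AP, with AP = 0.0604 m along the rod.
Components: V_Px = −rω sinθ − a·ω_rod·sinφ = -0.23848 m/s;  V_Py = rω cosθ + a·ω_rod·cosφ = -0.16902 m/s.
|V_P| = √(V_Px² + V_Py²) = 0.2923 m/s.

0.292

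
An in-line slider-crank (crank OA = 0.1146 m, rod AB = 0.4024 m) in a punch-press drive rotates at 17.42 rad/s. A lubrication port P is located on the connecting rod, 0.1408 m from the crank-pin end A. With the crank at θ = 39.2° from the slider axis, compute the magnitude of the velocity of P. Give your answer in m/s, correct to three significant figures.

ω = 17.42 rad/s.  Crank-pin speed |V_A| = rω = 1.9963 m/s, perpendicular to OA.
Rod angle: sinφ = −(r/L) sinθ ⇒ φ = -10.370°; ω_rod = −rω cosθ/√(L²−r²sin²θ) = -3.9084 rad/s.
V_P = V_A + ω_rod × AP, with AP = 0.1408 m along the rod.
Components: V_Px = −rω sinθ − a·ω_rod·sinφ = -1.3608 m/s;  V_Py = rω cosθ + a·ω_rod·cosφ = +1.0057 m/s.
|V_P| = √(V_Px² + V_Py²) = 1.6921 m/s.

1.69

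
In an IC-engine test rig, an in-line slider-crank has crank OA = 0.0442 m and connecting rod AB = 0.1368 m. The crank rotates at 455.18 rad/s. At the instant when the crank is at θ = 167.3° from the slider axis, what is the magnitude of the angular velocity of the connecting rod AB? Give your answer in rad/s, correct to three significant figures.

ω = 455.2 rad/s
The rod makes angle φ with the slider axis where L sinφ = r sinθ; differentiating, L cosφ·φ̇ = r ω cosθ.
L cosφ = √(L² − r² sin²θ) = 0.13645 m.
|ω_rod| = r ω |cosθ| / √(L² − r² sin²θ) = 0.0442·455.2·0.97553/0.13645 = 143.83 rad/s.

144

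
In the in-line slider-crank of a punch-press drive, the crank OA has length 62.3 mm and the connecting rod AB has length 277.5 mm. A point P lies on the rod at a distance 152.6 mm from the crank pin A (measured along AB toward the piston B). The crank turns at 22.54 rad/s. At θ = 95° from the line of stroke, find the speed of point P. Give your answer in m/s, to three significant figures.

1.38

ω = 22.54 rad/s.  Crank-pin speed |V_A| = rω = 1.4042 m/s, perpendicular to OA.
Rod angle: sinφ = −(r/L) sinθ ⇒ φ = -12.924°; ω_rod = −rω cosθ/√(L²−r²sin²θ) = +0.4525 rad/s.
V_P = V_A + ω_rod × AP, with AP = 0.1526 m along the rod.
Components: V_Px = −rω sinθ − a·ω_rod·sinφ = -1.3835 m/s;  V_Py = rω cosθ + a·ω_rod·cosφ = -0.055086 m/s.
|V_P| = √(V_Px² + V_Py²) = 1.3846 m/s.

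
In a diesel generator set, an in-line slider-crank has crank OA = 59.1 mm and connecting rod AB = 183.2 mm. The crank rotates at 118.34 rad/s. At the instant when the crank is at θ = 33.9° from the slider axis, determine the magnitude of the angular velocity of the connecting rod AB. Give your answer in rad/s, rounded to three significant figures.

ω = 118.3 rad/s
The rod makes angle φ with the slider axis where L sinφ = r sinθ; differentiating, L cosφ·φ̇ = r ω cosθ.
L cosφ = √(L² − r² sin²θ) = 0.18021 m.
|ω_rod| = r ω |cosθ| / √(L² − r² sin²θ) = 0.0591·118.3·0.83001/0.18021 = 32.212 rad/s.

32.2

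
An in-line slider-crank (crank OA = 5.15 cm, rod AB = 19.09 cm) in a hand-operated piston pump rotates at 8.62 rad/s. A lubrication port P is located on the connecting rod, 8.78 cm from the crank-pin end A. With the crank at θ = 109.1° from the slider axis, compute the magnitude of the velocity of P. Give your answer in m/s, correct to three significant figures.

0.409

ω = 8.62 rad/s.  Crank-pin speed |V_A| = rω = 0.44393 m/s, perpendicular to OA.
Rod angle: sinφ = −(r/L) sinθ ⇒ φ = -14.769°; ω_rod = −rω cosθ/√(L²−r²sin²θ) = +0.78693 rad/s.
V_P = V_A + ω_rod × AP, with AP = 0.0878 m along the rod.
Components: V_Px = −rω sinθ − a·ω_rod·sinφ = -0.40188 m/s;  V_Py = rω cosθ + a·ω_rod·cosφ = -0.078452 m/s.
|V_P| = √(V_Px² + V_Py²) = 0.40946 m/s.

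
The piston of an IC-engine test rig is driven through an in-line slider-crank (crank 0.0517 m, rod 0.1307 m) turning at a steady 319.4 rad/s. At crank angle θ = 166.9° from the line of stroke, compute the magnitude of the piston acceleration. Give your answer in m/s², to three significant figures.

ω = 319.4 rad/s
x(θ) = r cosθ + √(L² − r² sin²θ); with ω constant, a = ω²·d²x/dθ².
d²x/dθ² = −r cosθ − r²(cos2θ)/√u − r⁴ sin²2θ/(4u^{3/2}),  u = L² − r² sin²θ = 0.0169452 m².
Substituting r = 0.0517 m, L = 0.1307 m, θ = 166.9°: d²x/dθ² = +0.031773 m.
a = ω²·d²x/dθ² = (319.4)²·(+0.031773) = +3241.4 m/s²;  |a| = 3241.4 m/s².

3240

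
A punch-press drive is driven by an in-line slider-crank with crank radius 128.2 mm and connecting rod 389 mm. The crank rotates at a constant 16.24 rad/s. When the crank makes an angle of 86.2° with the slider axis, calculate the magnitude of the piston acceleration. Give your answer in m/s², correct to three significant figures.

ω = 16.24 rad/s
x(θ) = r cosθ + √(L² − r² sin²θ); with ω constant, a = ω²·d²x/dθ².
d²x/dθ² = −r cosθ − r²(cos2θ)/√u − r⁴ sin²2θ/(4u^{3/2}),  u = L² − r² sin²θ = 0.134958 m².
Substituting r = 0.1282 m, L = 0.389 m, θ = 86.2°: d²x/dθ² = +0.035825 m.
a = ω²·d²x/dθ² = (16.24)²·(+0.035825) = +9.4484 m/s²;  |a| = 9.4484 m/s².

9.45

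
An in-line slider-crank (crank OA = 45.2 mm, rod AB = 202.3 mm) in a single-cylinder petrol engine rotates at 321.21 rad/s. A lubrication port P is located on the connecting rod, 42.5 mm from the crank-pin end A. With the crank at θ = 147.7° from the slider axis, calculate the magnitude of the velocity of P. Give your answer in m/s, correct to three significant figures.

12.2

ω = 321.2 rad/s.  Crank-pin speed |V_A| = rω = 14.519 m/s, perpendicular to OA.
Rod angle: sinφ = −(r/L) sinθ ⇒ φ = -6.857°; ω_rod = −rω cosθ/√(L²−r²sin²θ) = +61.1 rad/s.
V_P = V_A + ω_rod × AP, with AP = 0.0425 m along the rod.
Components: V_Px = −rω sinθ − a·ω_rod·sinφ = -7.4481 m/s;  V_Py = rω cosθ + a·ω_rod·cosφ = -9.6939 m/s.
|V_P| = √(V_Px² + V_Py²) = 12.225 m/s.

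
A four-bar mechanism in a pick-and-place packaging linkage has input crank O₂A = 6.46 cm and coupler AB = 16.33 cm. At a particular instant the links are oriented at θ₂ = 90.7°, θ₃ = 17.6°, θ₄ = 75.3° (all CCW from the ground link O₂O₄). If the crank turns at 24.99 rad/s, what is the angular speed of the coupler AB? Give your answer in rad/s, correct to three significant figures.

ω₂ = 24.99 rad/s
Differentiating the loop-closure r₂e^{iθ₂}+r₃e^{iθ₃}=r₁+r₄e^{iθ₄} gives r₂ω₂e^{iθ₂}+r₃ω₃e^{iθ₃}=r₄ω₄e^{iθ₄}.
Eliminating the other unknown: ω₃ = r₂ω₂ sin(θ₄−θ₂) / [r₃ sin(θ₃−θ₄)].
Numerator sine = -0.26556; denominator sine = -0.84526.
Result = 0.0646·24.99·(-0.26556) / (0.1633·(-0.84526)) = +3.1058 rad/s; magnitude 3.1058 rad/s.

3.11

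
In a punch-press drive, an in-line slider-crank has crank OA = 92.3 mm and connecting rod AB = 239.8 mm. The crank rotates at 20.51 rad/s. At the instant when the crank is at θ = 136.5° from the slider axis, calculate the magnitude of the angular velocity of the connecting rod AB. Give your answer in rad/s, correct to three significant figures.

5.94

ω = 20.51 rad/s
The rod makes angle φ with the slider axis where L sinφ = r sinθ; differentiating, L cosφ·φ̇ = r ω cosθ.
L cosφ = √(L² − r² sin²θ) = 0.23123 m.
|ω_rod| = r ω |cosθ| / √(L² − r² sin²θ) = 0.0923·20.51·0.72537/0.23123 = 5.9386 rad/s.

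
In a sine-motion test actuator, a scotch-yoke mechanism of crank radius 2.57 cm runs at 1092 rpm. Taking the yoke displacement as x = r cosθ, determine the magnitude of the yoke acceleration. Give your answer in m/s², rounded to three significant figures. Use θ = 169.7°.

331

ω = 114.4 rad/s (from 1092 rpm).
x = r cosθ ⇒ ẍ = −rω² cosθ (ω constant).
|a| = rω²|cosθ| = 0.0257·(114.4)²·|cos 169.7°| = 330.66 m/s².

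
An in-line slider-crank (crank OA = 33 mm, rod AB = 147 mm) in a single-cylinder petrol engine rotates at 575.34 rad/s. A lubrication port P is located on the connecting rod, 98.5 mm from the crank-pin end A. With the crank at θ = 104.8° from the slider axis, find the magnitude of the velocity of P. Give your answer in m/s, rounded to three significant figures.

ω = 575.3 rad/s.  Crank-pin speed |V_A| = rω = 18.986 m/s, perpendicular to OA.
Rod angle: sinφ = −(r/L) sinθ ⇒ φ = -12.535°; ω_rod = −rω cosθ/√(L²−r²sin²θ) = +33.799 rad/s.
V_P = V_A + ω_rod × AP, with AP = 0.0985 m along the rod.
Components: V_Px = −rω sinθ − a·ω_rod·sinφ = -17.634 m/s;  V_Py = rω cosθ + a·ω_rod·cosφ = -1.6002 m/s.
|V_P| = √(V_Px² + V_Py²) = 17.706 m/s.

17.7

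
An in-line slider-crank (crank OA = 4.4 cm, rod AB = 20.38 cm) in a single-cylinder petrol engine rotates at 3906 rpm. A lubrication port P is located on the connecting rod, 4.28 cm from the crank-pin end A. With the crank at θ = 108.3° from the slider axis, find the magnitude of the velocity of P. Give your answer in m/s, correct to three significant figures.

17.4

ω = 409 rad/s.  Crank-pin speed |V_A| = rω = 17.998 m/s, perpendicular to OA.
Rod angle: sinφ = −(r/L) sinθ ⇒ φ = -11.828°; ω_rod = −rω cosθ/√(L²−r²sin²θ) = +28.33 rad/s.
V_P = V_A + ω_rod × AP, with AP = 0.0428 m along the rod.
Components: V_Px = −rω sinθ − a·ω_rod·sinφ = -16.839 m/s;  V_Py = rω cosθ + a·ω_rod·cosφ = -4.4643 m/s.
|V_P| = √(V_Px² + V_Py²) = 17.421 m/s.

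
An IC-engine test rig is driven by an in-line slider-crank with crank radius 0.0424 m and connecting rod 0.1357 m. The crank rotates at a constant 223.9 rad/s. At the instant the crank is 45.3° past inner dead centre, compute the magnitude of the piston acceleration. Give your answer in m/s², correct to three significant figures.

ω = 223.9 rad/s
x(θ) = r cosθ + √(L² − r² sin²θ); with ω constant, a = ω²·d²x/dθ².
d²x/dθ² = −r cosθ − r²(cos2θ)/√u − r⁴ sin²2θ/(4u^{3/2}),  u = L² − r² sin²θ = 0.0175062 m².
Substituting r = 0.0424 m, L = 0.1357 m, θ = 45.3°: d²x/dθ² = -0.03003 m.
a = ω²·d²x/dθ² = (223.9)²·(-0.03003) = -1505.5 m/s²;  |a| = 1505.5 m/s².

1510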